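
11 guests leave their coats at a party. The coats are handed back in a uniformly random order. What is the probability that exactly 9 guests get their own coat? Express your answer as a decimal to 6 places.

0.000001

Choose which 9 of the 11 are fixed: C(11,9) = 55 ways.
The remaining 2 must have no fixed point: D(2) = 1.
P = 55·1/39916800 = 1/725760 ≈ 0.000001.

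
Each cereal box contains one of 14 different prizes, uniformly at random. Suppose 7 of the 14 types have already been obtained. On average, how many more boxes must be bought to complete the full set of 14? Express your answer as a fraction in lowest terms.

Starting from 7 distinct types, each trial gives a new one with probability (14−i)/14 when i types are held, so the wait for the next new type is 14/(14−i).
E = 14/7 + 14/6 + 14/5 + 14/4 + 14/3 + 14/2 + 14/1 = 363/10.

363/10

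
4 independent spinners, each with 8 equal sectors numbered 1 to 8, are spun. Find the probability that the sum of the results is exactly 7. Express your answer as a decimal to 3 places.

There are 8^4 = 4096 equally likely outcomes.
The number of ordered 4-tuples from {1,…,8} summing to 7 is 20.
P(sum = 7) = 20/4096 = 5/1024 ≈ 0.005.

0.005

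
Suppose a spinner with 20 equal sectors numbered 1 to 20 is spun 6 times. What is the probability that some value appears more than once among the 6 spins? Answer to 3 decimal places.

P(all 6 different) = 20/20 · 19/20 · ··· · 15/20 ≈ 0.436.
P(at least two equal) = 1 − 0.436 = 0.564.

0.564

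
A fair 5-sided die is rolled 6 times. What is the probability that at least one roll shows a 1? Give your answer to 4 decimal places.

0.7379

P(no roll shows a 1) = (4/5)^6 ≈ 0.2621.
P(at least one) = 1 − 0.2621 = 0.7379.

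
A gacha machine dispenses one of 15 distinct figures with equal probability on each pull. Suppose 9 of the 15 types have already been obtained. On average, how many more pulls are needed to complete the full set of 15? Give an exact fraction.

147/4

Starting from 9 distinct types, each trial gives a new one with probability (15−i)/15 when i types are held, so the wait for the next new type is 15/(15−i).
E = 15/6 + 15/5 + 15/4 + 15/3 + 15/2 + 15/1 = 147/4.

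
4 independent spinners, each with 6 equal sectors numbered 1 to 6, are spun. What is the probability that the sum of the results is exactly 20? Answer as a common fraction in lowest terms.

There are 6^4 = 1296 equally likely outcomes.
The number of ordered 4-tuples from {1,…,6} summing to 20 is 35.
P(sum = 20) = 35/1296.

35/1296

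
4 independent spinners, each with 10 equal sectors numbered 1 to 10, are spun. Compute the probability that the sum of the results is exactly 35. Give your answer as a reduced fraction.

There are 10^4 = 10000 equally likely outcomes.
The number of ordered 4-tuples from {1,…,10} summing to 35 is 56.
P(sum = 35) = 56/10000 = 7/1250.

7/1250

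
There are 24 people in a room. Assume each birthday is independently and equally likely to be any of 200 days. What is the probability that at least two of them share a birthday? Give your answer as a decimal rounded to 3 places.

0.762

It's easier to compute the probability that all 24 are distinct.
P(all distinct) = 200/200 · 199/200 · ··· · 177/200 ≈ 0.238.
So the probability of at least one match is 1 − 0.238 = 0.762.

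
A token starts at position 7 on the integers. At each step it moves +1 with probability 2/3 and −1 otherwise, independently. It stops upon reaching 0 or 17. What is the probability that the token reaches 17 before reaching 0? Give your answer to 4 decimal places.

Let r = q/p = (1/3)/(2/3) = 1/2. The recurrence P(i) = p·P(i+1) + q·P(i−1) with P(0)=0, P(17)=1 gives P(i) = (1 − r^i)/(1 − r^17).
P(7) = (1 − (1/2)^7) / (1 − (1/2)^17) = 130048/131071 ≈ 0.9922.

0.9922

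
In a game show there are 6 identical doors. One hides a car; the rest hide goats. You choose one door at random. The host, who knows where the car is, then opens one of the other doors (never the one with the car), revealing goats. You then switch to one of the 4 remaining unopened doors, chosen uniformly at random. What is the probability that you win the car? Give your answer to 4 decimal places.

Your original door holds the car with probability 1/6, so the other 5 collectively hold it with probability 5/6.
The host can always find an empty door to open, so this doesn't change that 5/6; it is now spread over the 4 remaining unopened doors.
P(win by switching) = (5/6) · (1/4) = 5/24 ≈ 0.2083.

0.2083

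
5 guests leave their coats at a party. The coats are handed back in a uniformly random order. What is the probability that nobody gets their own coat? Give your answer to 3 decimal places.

This is the derangement probability: permutations of 5 with no fixed point.
D(5) = 5! · (1 − 1/1! + 1/2! − ··· + (−1)^5/5!) = 44.
P = 44/120 = 11/30 ≈ 0.367.

0.367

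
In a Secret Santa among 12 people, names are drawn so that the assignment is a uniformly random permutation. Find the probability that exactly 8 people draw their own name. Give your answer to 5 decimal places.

Choose which 8 of the 12 are fixed: C(12,8) = 495 ways.
The remaining 4 must have no fixed point: D(4) = 9.
P = 495·9/479001600 = 1/107520 ≈ 0.00001.

0.00001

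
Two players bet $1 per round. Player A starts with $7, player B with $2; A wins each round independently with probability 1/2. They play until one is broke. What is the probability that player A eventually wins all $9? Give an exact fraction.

With a fair step, P(i) = ½P(i−1) + ½P(i+1) with P(0)=0, P(9)=1 has the linear solution P(i) = i/9.
P(7) = 7/9.

7/9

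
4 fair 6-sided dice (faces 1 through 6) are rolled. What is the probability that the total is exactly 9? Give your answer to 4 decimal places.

0.0432

There are 6^4 = 1296 equally likely outcomes.
The number of ordered 4-tuples from {1,…,6} summing to 9 is 56.
P(sum = 9) = 56/1296 = 7/162 ≈ 0.0432.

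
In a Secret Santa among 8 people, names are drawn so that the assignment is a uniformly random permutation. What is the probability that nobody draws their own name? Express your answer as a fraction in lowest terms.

This is the derangement probability: permutations of 8 with no fixed point.
D(8) = 8! · (1 − 1/1! + 1/2! − ··· + (−1)^8/8!) = 14833.
P = 14833/40320 = 2119/5760.

2119/5760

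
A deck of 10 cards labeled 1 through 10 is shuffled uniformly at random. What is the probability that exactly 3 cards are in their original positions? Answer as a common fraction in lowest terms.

Choose which 3 of the 10 are fixed: C(10,3) = 120 ways.
The remaining 7 must have no fixed point: D(7) = 1854.
P = 120·1854/3628800 = 103/1680.

103/1680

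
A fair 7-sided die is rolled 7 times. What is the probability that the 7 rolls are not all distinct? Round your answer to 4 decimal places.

P(all 7 different) = 7/7 · 6/7 · ··· · 1/7 ≈ 0.0061.
P(at least two equal) = 1 − 0.0061 = 0.9939.

0.9939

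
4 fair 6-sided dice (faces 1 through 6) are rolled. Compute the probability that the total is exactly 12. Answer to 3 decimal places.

There are 6^4 = 1296 equally likely outcomes.
The number of ordered 4-tuples from {1,…,6} summing to 12 is 125.
P(sum = 12) = 125/1296 ≈ 0.096.

0.096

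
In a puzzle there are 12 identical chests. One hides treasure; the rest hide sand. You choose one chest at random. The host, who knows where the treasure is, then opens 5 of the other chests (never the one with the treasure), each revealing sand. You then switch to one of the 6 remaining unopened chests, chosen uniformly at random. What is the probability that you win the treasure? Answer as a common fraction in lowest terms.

Your original chest holds the treasure with probability 1/12, so the other 11 collectively hold it with probability 11/12.
The host can always find 5 empty chests to open, so the reveals don't change that 11/12; it is now spread over the 6 remaining unopened chests.
P(win by switching) = (11/12) · (1/6) = 11/72.

11/72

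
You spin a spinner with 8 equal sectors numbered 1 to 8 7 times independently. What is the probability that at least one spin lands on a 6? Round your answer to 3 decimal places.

0.607

P(no spin lands on a 6) = (7/8)^7 ≈ 0.393.
P(at least one) = 1 − 0.393 = 0.607.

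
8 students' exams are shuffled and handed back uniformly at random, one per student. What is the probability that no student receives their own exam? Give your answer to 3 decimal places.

0.368

This is the derangement probability: permutations of 8 with no fixed point.
D(8) = 8! · (1 − 1/1! + 1/2! − ··· + (−1)^8/8!) = 14833.
P = 14833/40320 = 2119/5760 ≈ 0.368.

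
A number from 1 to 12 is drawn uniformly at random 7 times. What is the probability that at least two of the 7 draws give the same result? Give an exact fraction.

3071/3456

P(all 7 different) = 12/12 · 11/12 · ··· · 6/12 = 385/3456.
P(at least two equal) = 1 − 385/3456 = 3071/3456.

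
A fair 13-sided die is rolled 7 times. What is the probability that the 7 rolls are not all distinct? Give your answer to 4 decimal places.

P(all 7 different) = 13/13 · 12/13 · ··· · 7/13 ≈ 0.1378.
P(at least two equal) = 1 − 0.1378 = 0.8622.

0.8622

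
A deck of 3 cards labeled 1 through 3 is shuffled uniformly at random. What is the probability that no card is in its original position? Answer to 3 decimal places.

0.333

This is the derangement probability: permutations of 3 with no fixed point.
D(3) = 3! · (1 − 1/1! + 1/2! − ··· + (−1)^3/3!) = 2.
P = 2/6 = 1/3 ≈ 0.333.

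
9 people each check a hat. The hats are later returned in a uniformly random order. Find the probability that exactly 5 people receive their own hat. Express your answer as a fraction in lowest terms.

1/320

Choose which 5 of the 9 are fixed: C(9,5) = 126 ways.
The remaining 4 must have no fixed point: D(4) = 9.
P = 126·9/362880 = 1/320.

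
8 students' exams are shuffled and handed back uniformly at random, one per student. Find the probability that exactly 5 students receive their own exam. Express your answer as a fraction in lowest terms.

1/360

Choose which 5 of the 8 are fixed: C(8,5) = 56 ways.
The remaining 3 must have no fixed point: D(3) = 2.
P = 56·2/40320 = 1/360.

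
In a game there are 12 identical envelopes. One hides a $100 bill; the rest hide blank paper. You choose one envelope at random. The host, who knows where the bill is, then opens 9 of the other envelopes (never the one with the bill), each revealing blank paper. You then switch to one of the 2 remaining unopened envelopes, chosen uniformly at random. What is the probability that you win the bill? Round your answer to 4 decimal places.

Your original envelope holds the bill with probability 1/12, so the other 11 collectively hold it with probability 11/12.
The host can always find 9 empty envelopes to open, so the reveals don't change that 11/12; it is now spread over the 2 remaining unopened envelopes.
P(win by switching) = (11/12) · (1/2) = 11/24 ≈ 0.4583.

0.4583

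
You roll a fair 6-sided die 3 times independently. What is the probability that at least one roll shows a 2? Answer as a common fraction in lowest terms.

91/216

P(no roll shows a 2) = (5/6)^3 = 125/216.
P(at least one) = 1 − 125/216 = 91/216.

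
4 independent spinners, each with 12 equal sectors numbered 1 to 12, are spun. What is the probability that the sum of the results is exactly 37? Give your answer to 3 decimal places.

0.018

There are 12^4 = 20736 equally likely outcomes.
The number of ordered 4-tuples from {1,…,12} summing to 37 is 364.
P(sum = 37) = 364/20736 = 91/5184 ≈ 0.018.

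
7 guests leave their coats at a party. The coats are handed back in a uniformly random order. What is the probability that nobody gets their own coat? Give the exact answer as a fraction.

This is the derangement probability: permutations of 7 with no fixed point.
D(7) = 7! · (1 − 1/1! + 1/2! − ··· + (−1)^7/7!) = 1854.
P = 1854/5040 = 103/280.

103/280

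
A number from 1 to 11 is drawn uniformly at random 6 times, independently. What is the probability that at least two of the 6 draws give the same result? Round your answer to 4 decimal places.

P(all 6 different) = 11/11 · 10/11 · ··· · 6/11 ≈ 0.1878.
P(at least two equal) = 1 − 0.1878 = 0.8122.

0.8122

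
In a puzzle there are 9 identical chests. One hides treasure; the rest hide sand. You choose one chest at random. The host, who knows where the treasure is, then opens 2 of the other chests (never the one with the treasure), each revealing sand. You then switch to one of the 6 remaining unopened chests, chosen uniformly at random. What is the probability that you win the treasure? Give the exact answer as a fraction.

Your original chest holds the treasure with probability 1/9, so the other 8 collectively hold it with probability 8/9.
The host can always find 2 empty chests to open, so the reveals don't change that 8/9; it is now spread over the 6 remaining unopened chests.
P(win by switching) = (8/9) · (1/6) = 4/27.

4/27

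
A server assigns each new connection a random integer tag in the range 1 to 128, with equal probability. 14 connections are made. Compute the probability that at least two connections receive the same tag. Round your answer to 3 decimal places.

0.522

It's easier to compute the probability that all 14 are distinct.
P(all distinct) = 128/128 · 127/128 · ··· · 115/128 ≈ 0.478.
So the probability of at least one match is 1 − 0.478 = 0.522.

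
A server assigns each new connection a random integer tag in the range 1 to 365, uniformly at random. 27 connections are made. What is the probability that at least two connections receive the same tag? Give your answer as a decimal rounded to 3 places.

It's easier to compute the probability that all 27 are distinct.
P(all distinct) = 365/365 · 364/365 · ··· · 339/365 ≈ 0.373.
So the probability of at least one match is 1 − 0.373 = 0.627.

0.627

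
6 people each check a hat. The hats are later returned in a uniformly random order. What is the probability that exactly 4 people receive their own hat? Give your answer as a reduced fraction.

Choose which 4 of the 6 are fixed: C(6,4) = 15 ways.
The remaining 2 must have no fixed point: D(2) = 1.
P = 15·1/720 = 1/48.

1/48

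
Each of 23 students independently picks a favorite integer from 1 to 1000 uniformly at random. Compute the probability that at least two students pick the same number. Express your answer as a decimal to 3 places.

0.225

It's easier to compute the probability that all 23 are distinct.
P(all distinct) = 1000/1000 · 999/1000 · ··· · 978/1000 ≈ 0.775.
So the probability of at least one match is 1 − 0.775 = 0.225.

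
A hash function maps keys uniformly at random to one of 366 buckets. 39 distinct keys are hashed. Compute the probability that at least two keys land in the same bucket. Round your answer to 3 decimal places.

0.877

It's easier to compute the probability that all 39 are distinct.
P(all distinct) = 366/366 · 365/366 · ··· · 328/366 ≈ 0.123.
So the probability of at least one match is 1 − 0.123 = 0.877.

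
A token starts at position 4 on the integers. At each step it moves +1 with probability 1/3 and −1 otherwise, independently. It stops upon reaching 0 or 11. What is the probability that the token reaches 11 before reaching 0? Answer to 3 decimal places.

0.007

Let r = q/p = (2/3)/(1/3) = 2. The recurrence P(i) = p·P(i+1) + q·P(i−1) with P(0)=0, P(11)=1 gives P(i) = (1 − r^i)/(1 − r^11).
P(4) = (1 − (2)^4) / (1 − (2)^11) = 15/2047 ≈ 0.007.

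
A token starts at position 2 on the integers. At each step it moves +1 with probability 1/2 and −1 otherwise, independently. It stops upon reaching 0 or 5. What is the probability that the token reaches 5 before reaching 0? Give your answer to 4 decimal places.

With a fair step, P(i) = ½P(i−1) + ½P(i+1) with P(0)=0, P(5)=1 has the linear solution P(i) = i/5.
P(2) = 2/5 ≈ 0.4000.

0.4000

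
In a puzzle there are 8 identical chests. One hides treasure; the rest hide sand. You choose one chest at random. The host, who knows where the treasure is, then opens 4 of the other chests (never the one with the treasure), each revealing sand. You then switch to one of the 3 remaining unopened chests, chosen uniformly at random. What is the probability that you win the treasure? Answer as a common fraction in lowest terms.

Your original chest holds the treasure with probability 1/8, so the other 7 collectively hold it with probability 7/8.
The host can always find 4 empty chests to open, so the reveals don't change that 7/8; it is now spread over the 3 remaining unopened chests.
P(win by switching) = (7/8) · (1/3) = 7/24.

7/24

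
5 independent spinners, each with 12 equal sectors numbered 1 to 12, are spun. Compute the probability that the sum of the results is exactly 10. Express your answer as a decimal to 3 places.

There are 12^5 = 248832 equally likely outcomes.
The number of ordered 5-tuples from {1,…,12} summing to 10 is 126.
P(sum = 10) = 126/248832 = 7/13824 ≈ 0.001.

0.001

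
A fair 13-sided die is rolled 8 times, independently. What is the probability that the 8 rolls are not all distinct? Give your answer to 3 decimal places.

0.936

P(all 8 different) = 13/13 · 12/13 · ··· · 6/13 ≈ 0.064.
P(at least two equal) = 1 − 0.064 = 0.936.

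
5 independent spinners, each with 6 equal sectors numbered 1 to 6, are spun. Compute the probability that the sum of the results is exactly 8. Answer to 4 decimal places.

0.0045

There are 6^5 = 7776 equally likely outcomes.
The number of ordered 5-tuples from {1,…,6} summing to 8 is 35.
P(sum = 8) = 35/7776 ≈ 0.0045.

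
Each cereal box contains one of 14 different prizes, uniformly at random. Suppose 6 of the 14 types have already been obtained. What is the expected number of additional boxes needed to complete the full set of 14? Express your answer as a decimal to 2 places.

Starting from 6 distinct types, each trial gives a new one with probability (14−i)/14 when i types are held, so the wait for the next new type is 14/(14−i).
E = 14/8 + 14/7 + 14/6 + 14/5 + 14/4 + 14/3 + 14/2 + 14/1 = 761/20 ≈ 38.05.

38.05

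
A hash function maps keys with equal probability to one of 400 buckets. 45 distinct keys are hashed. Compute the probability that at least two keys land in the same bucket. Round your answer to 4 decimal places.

It's easier to compute the probability that all 45 are distinct.
P(all distinct) = 400/400 · 399/400 · ··· · 356/400 ≈ 0.0764.
So the probability of at least one match is 1 − 0.0764 = 0.9236.

0.9236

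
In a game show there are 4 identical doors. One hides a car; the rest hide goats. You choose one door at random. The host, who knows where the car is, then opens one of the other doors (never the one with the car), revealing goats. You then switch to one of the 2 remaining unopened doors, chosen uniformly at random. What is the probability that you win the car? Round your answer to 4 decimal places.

0.3750

Your original door holds the car with probability 1/4, so the other 3 collectively hold it with probability 3/4.
The host can always find an empty door to open, so this doesn't change that 3/4; it is now spread over the 2 remaining unopened doors.
P(win by switching) = (3/4) · (1/2) = 3/8 ≈ 0.3750.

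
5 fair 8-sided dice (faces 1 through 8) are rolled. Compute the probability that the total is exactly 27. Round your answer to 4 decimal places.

0.0534

There are 8^5 = 32768 equally likely outcomes.
The number of ordered 5-tuples from {1,…,8} summing to 27 is 1750.
P(sum = 27) = 1750/32768 = 875/16384 ≈ 0.0534.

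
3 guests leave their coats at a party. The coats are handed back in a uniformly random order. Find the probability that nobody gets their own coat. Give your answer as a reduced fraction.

This is the derangement probability: permutations of 3 with no fixed point.
D(3) = 3! · (1 − 1/1! + 1/2! − ··· + (−1)^3/3!) = 2.
P = 2/6 = 1/3.

1/3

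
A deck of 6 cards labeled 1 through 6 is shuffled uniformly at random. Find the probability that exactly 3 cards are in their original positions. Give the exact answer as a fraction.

Choose which 3 of the 6 are fixed: C(6,3) = 20 ways.
The remaining 3 must have no fixed point: D(3) = 2.
P = 20·2/720 = 1/18.

1/18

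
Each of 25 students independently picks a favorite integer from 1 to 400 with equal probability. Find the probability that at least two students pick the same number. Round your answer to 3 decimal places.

0.535

It's easier to compute the probability that all 25 are distinct.
P(all distinct) = 400/400 · 399/400 · ··· · 376/400 ≈ 0.465.
So the probability of at least one match is 1 − 0.465 = 0.535.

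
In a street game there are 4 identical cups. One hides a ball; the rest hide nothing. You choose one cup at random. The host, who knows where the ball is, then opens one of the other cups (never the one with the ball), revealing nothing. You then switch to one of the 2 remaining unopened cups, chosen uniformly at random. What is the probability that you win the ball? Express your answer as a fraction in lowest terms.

3/8

Your original cup holds the ball with probability 1/4, so the other 3 collectively hold it with probability 3/4.
The host can always find an empty cup to open, so this doesn't change that 3/4; it is now spread over the 2 remaining unopened cups.
P(win by switching) = (3/4) · (1/2) = 3/8.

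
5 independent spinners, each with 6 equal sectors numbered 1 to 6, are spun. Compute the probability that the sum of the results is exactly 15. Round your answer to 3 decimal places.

There are 6^5 = 7776 equally likely outcomes.
The number of ordered 5-tuples from {1,…,6} summing to 15 is 651.
P(sum = 15) = 651/7776 = 217/2592 ≈ 0.084.

0.084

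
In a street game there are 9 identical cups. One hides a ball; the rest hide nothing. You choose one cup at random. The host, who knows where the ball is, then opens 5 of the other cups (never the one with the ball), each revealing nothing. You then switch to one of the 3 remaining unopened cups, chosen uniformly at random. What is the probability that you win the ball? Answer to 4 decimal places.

0.2963

Your original cup holds the ball with probability 1/9, so the other 8 collectively hold it with probability 8/9.
The host can always find 5 empty cups to open, so the reveals don't change that 8/9; it is now spread over the 3 remaining unopened cups.
P(win by switching) = (8/9) · (1/3) = 8/27 ≈ 0.2963.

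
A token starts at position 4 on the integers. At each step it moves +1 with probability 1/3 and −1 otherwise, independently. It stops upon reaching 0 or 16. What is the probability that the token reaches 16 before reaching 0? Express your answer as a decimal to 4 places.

Let r = q/p = (2/3)/(1/3) = 2. The recurrence P(i) = p·P(i+1) + q·P(i−1) with P(0)=0, P(16)=1 gives P(i) = (1 − r^i)/(1 − r^16).
P(4) = (1 − (2)^4) / (1 − (2)^16) = 1/4369 ≈ 0.0002.

0.0002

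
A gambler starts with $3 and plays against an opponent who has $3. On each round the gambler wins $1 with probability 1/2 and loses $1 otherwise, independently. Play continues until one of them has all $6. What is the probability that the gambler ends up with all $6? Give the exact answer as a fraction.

1/2

With a fair step, P(i) = ½P(i−1) + ½P(i+1) with P(0)=0, P(6)=1 has the linear solution P(i) = i/6.
P(3) = 3/6 = 1/2.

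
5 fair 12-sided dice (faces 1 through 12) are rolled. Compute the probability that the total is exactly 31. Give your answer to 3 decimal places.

0.049

There are 12^5 = 248832 equally likely outcomes.
The number of ordered 5-tuples from {1,…,12} summing to 31 is 12255.
P(sum = 31) = 12255/248832 = 4085/82944 ≈ 0.049.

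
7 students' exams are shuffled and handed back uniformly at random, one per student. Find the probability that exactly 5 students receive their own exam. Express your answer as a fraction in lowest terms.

Choose which 5 of the 7 are fixed: C(7,5) = 21 ways.
The remaining 2 must have no fixed point: D(2) = 1.
P = 21·1/5040 = 1/240.

1/240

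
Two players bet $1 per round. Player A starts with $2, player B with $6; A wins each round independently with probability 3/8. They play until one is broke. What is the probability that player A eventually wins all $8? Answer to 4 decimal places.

Let r = q/p = (5/8)/(3/8) = 5/3. The recurrence P(i) = p·P(i+1) + q·P(i−1) with P(0)=0, P(8)=1 gives P(i) = (1 − r^i)/(1 − r^8).
P(2) = (1 − (5/3)^2) / (1 − (5/3)^8) = 729/24004 ≈ 0.0304.

0.0304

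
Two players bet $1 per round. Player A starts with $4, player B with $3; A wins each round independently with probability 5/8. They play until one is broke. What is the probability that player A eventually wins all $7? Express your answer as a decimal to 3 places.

Let r = q/p = (3/8)/(5/8) = 3/5. The recurrence P(i) = p·P(i+1) + q·P(i−1) with P(0)=0, P(7)=1 gives P(i) = (1 − r^i)/(1 − r^7).
P(4) = (1 − (3/5)^4) / (1 − (3/5)^7) = 34000/37969 ≈ 0.895.

0.895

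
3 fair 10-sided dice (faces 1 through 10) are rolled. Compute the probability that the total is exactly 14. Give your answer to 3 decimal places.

0.069

There are 10^3 = 1000 equally likely outcomes.
The number of ordered 3-tuples from {1,…,10} summing to 14 is 69.
P(sum = 14) = 69/1000 ≈ 0.069.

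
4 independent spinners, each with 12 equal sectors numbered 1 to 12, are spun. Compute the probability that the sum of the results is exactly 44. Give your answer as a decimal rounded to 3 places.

0.002

There are 12^4 = 20736 equally likely outcomes.
The number of ordered 4-tuples from {1,…,12} summing to 44 is 35.
P(sum = 44) = 35/20736 ≈ 0.002.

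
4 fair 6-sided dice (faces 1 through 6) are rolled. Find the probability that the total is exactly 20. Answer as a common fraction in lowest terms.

35/1296

There are 6^4 = 1296 equally likely outcomes.
The number of ordered 4-tuples from {1,…,6} summing to 20 is 35.
P(sum = 20) = 35/1296.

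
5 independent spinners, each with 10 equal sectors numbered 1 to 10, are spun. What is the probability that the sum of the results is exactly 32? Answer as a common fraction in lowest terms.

121/2500

There are 10^5 = 100000 equally likely outcomes.
The number of ordered 5-tuples from {1,…,10} summing to 32 is 4840.
P(sum = 32) = 4840/100000 = 121/2500.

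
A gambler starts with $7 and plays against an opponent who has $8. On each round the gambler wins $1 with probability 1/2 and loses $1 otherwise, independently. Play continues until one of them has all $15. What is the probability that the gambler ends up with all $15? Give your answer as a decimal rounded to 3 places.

With a fair step, P(i) = ½P(i−1) + ½P(i+1) with P(0)=0, P(15)=1 has the linear solution P(i) = i/15.
P(7) = 7/15 ≈ 0.467.

0.467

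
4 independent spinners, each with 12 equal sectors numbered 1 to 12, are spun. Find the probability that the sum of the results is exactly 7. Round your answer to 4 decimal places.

There are 12^4 = 20736 equally likely outcomes.
The number of ordered 4-tuples from {1,…,12} summing to 7 is 20.
P(sum = 7) = 20/20736 = 5/5184 ≈ 0.0010.

0.0010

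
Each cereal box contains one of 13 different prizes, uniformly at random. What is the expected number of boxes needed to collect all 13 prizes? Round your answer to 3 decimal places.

After i distinct types are collected, each trial gives a new one with probability (13−i)/13, so the expected wait for the next new type is 13/(13−i).
E = 13/13 + 13/12 + 13/11 + 13/10 + 13/9 + 13/8 + 13/7 + 13/6 + 13/5 + 13/4 + 13/3 + 13/2 + 13/1 = 1145993/27720 ≈ 41.342.

41.342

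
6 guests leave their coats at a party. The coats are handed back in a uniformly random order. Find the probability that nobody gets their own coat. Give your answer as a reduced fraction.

53/144

This is the derangement probability: permutations of 6 with no fixed point.
D(6) = 6! · (1 − 1/1! + 1/2! − ··· + (−1)^6/6!) = 265.
P = 265/720 = 53/144.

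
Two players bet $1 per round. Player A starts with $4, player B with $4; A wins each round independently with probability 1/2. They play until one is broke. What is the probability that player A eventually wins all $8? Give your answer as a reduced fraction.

1/2

With a fair step, P(i) = ½P(i−1) + ½P(i+1) with P(0)=0, P(8)=1 has the linear solution P(i) = i/8.
P(4) = 4/8 = 1/2.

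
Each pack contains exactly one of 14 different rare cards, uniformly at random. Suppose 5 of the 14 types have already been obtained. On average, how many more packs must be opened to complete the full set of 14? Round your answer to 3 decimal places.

39.606

Starting from 5 distinct types, each trial gives a new one with probability (14−i)/14 when i types are held, so the wait for the next new type is 14/(14−i).
E = 14/9 + 14/8 + 14/7 + 14/6 + 14/5 + 14/4 + 14/3 + 14/2 + 14/1 = 7129/180 ≈ 39.606.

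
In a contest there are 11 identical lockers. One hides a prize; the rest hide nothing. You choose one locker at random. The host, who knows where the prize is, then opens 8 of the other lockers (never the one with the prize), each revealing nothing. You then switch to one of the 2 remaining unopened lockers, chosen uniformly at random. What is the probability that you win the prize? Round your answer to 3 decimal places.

Your original locker holds the prize with probability 1/11, so the other 10 collectively hold it with probability 10/11.
The host can always find 8 empty lockers to open, so the reveals don't change that 10/11; it is now spread over the 2 remaining unopened lockers.
P(win by switching) = (10/11) · (1/2) = 5/11 ≈ 0.455.

0.455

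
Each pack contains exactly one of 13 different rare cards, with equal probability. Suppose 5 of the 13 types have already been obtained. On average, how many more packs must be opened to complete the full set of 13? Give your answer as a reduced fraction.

Starting from 5 distinct types, each trial gives a new one with probability (13−i)/13 when i types are held, so the wait for the next new type is 13/(13−i).
E = 13/8 + 13/7 + 13/6 + 13/5 + 13/4 + 13/3 + 13/2 + 13/1 = 9893/280.

9893/280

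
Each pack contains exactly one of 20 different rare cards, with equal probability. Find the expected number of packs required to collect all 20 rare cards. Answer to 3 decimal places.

71.955

After i distinct types are collected, each trial gives a new one with probability (20−i)/20, so the expected wait for the next new type is 20/(20−i).
E = 20/20 + 20/19 + 20/18 + 20/17 + 20/16 + 20/15 + 20/14 + 20/13 + 20/12 + 20/11 + 20/10 + 20/9 + 20/8 + 20/7 + 20/6 + 20/5 + 20/4 + 20/3 + 20/2 + 20/1 = 279175675/3879876 ≈ 71.955.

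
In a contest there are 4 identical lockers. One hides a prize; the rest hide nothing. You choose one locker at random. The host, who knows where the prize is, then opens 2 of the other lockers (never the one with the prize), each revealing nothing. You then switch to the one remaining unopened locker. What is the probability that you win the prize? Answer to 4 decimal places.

Your original locker holds the prize with probability 1/4, so the other 3 collectively hold it with probability 3/4.
The host can always find 2 empty lockers to open, so the reveals don't change that 3/4; it is now spread over the 1 remaining unopened locker.
P(win by switching) = (3/4) · (1/1) = 3/4 ≈ 0.7500.

0.7500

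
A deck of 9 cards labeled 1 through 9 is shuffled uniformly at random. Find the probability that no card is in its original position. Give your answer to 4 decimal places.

0.3679

This is the derangement probability: permutations of 9 with no fixed point.
D(9) = 9! · (1 − 1/1! + 1/2! − ··· + (−1)^9/9!) = 133496.
P = 133496/362880 = 16687/45360 ≈ 0.3679.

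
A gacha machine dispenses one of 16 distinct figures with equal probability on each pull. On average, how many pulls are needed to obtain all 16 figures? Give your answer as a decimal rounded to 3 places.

54.092

After i distinct types are collected, each trial gives a new one with probability (16−i)/16, so the expected wait for the next new type is 16/(16−i).
E = 16/16 + 16/15 + 16/14 + 16/13 + 16/12 + 16/11 + 16/10 + 16/9 + 16/8 + 16/7 + 16/6 + 16/5 + 16/4 + 16/3 + 16/2 + 16/1 = 2436559/45045 ≈ 54.092.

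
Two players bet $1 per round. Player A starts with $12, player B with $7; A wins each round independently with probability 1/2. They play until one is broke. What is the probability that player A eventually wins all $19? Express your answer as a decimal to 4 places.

With a fair step, P(i) = ½P(i−1) + ½P(i+1) with P(0)=0, P(19)=1 has the linear solution P(i) = i/19.
P(12) = 12/19 ≈ 0.6316.

0.6316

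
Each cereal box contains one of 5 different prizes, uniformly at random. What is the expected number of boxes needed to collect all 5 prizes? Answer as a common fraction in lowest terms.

137/12

After i distinct types are collected, each trial gives a new one with probability (5−i)/5, so the expected wait for the next new type is 5/(5−i).
E = 5/5 + 5/4 + 5/3 + 5/2 + 5/1 = 137/12.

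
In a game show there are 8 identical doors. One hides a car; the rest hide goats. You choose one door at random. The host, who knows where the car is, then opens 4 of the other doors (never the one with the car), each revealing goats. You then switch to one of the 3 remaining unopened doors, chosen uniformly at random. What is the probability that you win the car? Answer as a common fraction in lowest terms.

Your original door holds the car with probability 1/8, so the other 7 collectively hold it with probability 7/8.
The host can always find 4 empty doors to open, so the reveals don't change that 7/8; it is now spread over the 3 remaining unopened doors.
P(win by switching) = (7/8) · (1/3) = 7/24.

7/24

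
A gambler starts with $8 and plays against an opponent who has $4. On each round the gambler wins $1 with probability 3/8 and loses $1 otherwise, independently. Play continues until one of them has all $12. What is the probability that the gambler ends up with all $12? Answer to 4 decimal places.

0.1277

Let r = q/p = (5/8)/(3/8) = 5/3. The recurrence P(i) = p·P(i+1) + q·P(i−1) with P(0)=0, P(12)=1 gives P(i) = (1 − r^i)/(1 − r^12).
P(8) = (1 − (5/3)^8) / (1 − (5/3)^12) = 57186/447811 ≈ 0.1277.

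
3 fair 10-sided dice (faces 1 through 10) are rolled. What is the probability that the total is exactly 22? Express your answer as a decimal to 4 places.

There are 10^3 = 1000 equally likely outcomes.
The number of ordered 3-tuples from {1,…,10} summing to 22 is 45.
P(sum = 22) = 45/1000 = 9/200 ≈ 0.0450.

0.0450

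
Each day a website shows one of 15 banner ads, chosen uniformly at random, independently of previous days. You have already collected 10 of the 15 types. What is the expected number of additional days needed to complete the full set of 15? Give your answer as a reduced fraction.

Starting from 10 distinct types, each trial gives a new one with probability (15−i)/15 when i types are held, so the wait for the next new type is 15/(15−i).
E = 15/5 + 15/4 + 15/3 + 15/2 + 15/1 = 137/4.

137/4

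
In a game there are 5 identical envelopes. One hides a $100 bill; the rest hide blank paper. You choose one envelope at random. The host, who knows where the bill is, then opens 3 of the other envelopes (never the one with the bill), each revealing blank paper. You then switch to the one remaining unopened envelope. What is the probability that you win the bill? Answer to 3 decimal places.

Your original envelope holds the bill with probability 1/5, so the other 4 collectively hold it with probability 4/5.
The host can always find 3 empty envelopes to open, so the reveals don't change that 4/5; it is now spread over the 1 remaining unopened envelope.
P(win by switching) = (4/5) · (1/1) = 4/5 ≈ 0.800.

0.800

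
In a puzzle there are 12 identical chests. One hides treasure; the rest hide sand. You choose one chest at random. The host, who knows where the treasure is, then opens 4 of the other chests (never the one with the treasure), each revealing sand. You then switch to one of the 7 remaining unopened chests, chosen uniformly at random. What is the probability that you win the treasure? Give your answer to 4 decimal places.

Your original chest holds the treasure with probability 1/12, so the other 11 collectively hold it with probability 11/12.
The host can always find 4 empty chests to open, so the reveals don't change that 11/12; it is now spread over the 7 remaining unopened chests.
P(win by switching) = (11/12) · (1/7) = 11/84 ≈ 0.1310.

0.1310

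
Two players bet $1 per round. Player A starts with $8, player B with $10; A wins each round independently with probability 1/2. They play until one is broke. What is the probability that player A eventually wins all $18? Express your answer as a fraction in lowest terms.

4/9

With a fair step, P(i) = ½P(i−1) + ½P(i+1) with P(0)=0, P(18)=1 has the linear solution P(i) = i/18.
P(8) = 8/18 = 4/9.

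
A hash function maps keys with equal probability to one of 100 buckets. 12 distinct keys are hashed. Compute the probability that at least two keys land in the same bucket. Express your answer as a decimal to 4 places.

It's easier to compute the probability that all 12 are distinct.
P(all distinct) = 100/100 · 99/100 · ··· · 89/100 ≈ 0.5032.
So the probability of at least one match is 1 − 0.5032 = 0.4968.

0.4968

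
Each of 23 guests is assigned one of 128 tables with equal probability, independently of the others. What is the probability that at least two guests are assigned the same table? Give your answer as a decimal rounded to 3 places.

0.878

It's easier to compute the probability that all 23 are distinct.
P(all distinct) = 128/128 · 127/128 · ··· · 106/128 ≈ 0.122.
So the probability of at least one match is 1 − 0.122 = 0.878.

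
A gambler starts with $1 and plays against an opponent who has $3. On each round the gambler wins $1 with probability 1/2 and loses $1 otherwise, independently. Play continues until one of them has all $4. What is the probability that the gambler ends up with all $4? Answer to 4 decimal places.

0.2500

With a fair step, P(i) = ½P(i−1) + ½P(i+1) with P(0)=0, P(4)=1 has the linear solution P(i) = i/4.
P(1) = 1/4 ≈ 0.2500.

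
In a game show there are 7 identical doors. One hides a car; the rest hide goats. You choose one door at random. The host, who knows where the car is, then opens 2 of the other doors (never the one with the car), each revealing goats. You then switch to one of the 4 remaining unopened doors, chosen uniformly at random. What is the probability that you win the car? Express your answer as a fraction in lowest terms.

Your original door holds the car with probability 1/7, so the other 6 collectively hold it with probability 6/7.
The host can always find 2 empty doors to open, so the reveals don't change that 6/7; it is now spread over the 4 remaining unopened doors.
P(win by switching) = (6/7) · (1/4) = 3/14.

3/14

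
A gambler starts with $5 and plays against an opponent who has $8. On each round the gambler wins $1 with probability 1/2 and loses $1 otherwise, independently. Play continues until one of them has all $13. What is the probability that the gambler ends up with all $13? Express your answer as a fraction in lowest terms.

5/13

With a fair step, P(i) = ½P(i−1) + ½P(i+1) with P(0)=0, P(13)=1 has the linear solution P(i) = i/13.
P(5) = 5/13.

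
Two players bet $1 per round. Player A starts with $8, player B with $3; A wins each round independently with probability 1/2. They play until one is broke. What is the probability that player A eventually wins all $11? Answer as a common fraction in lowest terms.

8/11

With a fair step, P(i) = ½P(i−1) + ½P(i+1) with P(0)=0, P(11)=1 has the linear solution P(i) = i/11.
P(8) = 8/11.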